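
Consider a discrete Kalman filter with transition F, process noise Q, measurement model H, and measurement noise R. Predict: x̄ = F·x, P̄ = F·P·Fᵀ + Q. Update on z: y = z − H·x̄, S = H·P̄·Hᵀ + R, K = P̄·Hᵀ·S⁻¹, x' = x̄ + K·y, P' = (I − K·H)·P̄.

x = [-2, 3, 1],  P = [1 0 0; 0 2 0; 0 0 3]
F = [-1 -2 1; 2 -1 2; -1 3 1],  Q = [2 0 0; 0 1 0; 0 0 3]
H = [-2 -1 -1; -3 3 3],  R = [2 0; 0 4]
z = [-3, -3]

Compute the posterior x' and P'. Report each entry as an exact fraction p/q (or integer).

x' = [14846/11681, -125669/23362, 134203/23362]
P' = [3108/11681 2371/11681 -971/11681; 2371/11681 86714/11681 -83857/11681; -971/11681 -83857/11681 85840/11681]

x̄ = F·x = [-3, -5, 12]
P̄ = F·P·Fᵀ + Q = [14 8 -8; 8 19 -2; -8 -2 25]
y = z − H·x̄ = [-2, -33]
S = H·P̄·Hᵀ + R = [98 -36; -36 490]
K = P̄·Hᵀ·S⁻¹ = [-3808/11681 -1281/11681; -7599/23362 729/23362; -41/23362 4431/23362]
x' = x̄ + K·y = [14846/11681, -125669/23362, 134203/23362]
P' = (I − K·H)·P̄ = [3108/11681 2371/11681 -971/11681; 2371/11681 86714/11681 -83857/11681; -971/11681 -83857/11681 85840/11681]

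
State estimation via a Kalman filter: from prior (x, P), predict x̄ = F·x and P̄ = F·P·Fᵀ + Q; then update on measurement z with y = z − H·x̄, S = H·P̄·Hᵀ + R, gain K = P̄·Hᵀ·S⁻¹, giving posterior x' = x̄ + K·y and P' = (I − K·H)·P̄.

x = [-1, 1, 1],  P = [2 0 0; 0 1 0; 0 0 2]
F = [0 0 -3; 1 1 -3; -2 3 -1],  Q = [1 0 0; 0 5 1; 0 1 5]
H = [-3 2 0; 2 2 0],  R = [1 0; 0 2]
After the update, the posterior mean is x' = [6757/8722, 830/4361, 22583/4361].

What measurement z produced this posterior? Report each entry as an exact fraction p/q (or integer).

x̄ = F·x = [-3, -3, 4]
P̄ = F·P·Fᵀ + Q = [19 18 6; 18 26 6; 6 6 24]
S = H·P̄·Hᵀ + R = [60 -46; -46 326]
K = P̄·Hᵀ·S⁻¹ = [-1721/8722 1737/8722; 849/4361 1297/4361; -213/4361 291/4361]
x' − x̄ = [32923/8722, 13913/4361, 5139/4361] = K·y
y = (KᵀK)⁻¹·Kᵀ·(x' − x̄) = [-5, 14]
z = y + H·x̄ = [-5, 14] + [3, -12] = [-2, 2]

z = [-2, 2]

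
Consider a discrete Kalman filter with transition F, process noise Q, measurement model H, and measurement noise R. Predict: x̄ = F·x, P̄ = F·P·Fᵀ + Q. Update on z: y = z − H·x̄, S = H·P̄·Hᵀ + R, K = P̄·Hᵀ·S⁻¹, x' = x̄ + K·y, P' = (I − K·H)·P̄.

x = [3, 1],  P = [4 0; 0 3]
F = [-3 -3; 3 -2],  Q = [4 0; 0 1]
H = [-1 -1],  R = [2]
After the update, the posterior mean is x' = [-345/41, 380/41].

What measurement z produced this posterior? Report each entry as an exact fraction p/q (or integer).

z = [-1]

x̄ = F·x = [-12, 7]
P̄ = F·P·Fᵀ + Q = [67 -18; -18 49]
S = H·P̄·Hᵀ + R = [82]
K = P̄·Hᵀ·S⁻¹ = [-49/82; -31/82]
x' − x̄ = [147/41, 93/41] = K·y
y = (KᵀK)⁻¹·Kᵀ·(x' − x̄) = [-6]
z = y + H·x̄ = [-6] + [5] = [-1]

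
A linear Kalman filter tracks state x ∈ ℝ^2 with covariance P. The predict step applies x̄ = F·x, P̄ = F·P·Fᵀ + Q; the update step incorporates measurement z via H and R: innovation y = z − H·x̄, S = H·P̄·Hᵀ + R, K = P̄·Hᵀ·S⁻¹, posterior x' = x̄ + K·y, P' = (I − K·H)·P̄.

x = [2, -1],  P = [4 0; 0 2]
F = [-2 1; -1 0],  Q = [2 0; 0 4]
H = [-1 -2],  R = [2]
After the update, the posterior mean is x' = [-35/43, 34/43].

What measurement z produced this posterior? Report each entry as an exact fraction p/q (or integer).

z = [-1]

x̄ = F·x = [-5, -2]
P̄ = F·P·Fᵀ + Q = [20 8; 8 8]
S = H·P̄·Hᵀ + R = [86]
K = P̄·Hᵀ·S⁻¹ = [-18/43; -12/43]
x' − x̄ = [180/43, 120/43] = K·y
y = (KᵀK)⁻¹·Kᵀ·(x' − x̄) = [-10]
z = y + H·x̄ = [-10] + [9] = [-1]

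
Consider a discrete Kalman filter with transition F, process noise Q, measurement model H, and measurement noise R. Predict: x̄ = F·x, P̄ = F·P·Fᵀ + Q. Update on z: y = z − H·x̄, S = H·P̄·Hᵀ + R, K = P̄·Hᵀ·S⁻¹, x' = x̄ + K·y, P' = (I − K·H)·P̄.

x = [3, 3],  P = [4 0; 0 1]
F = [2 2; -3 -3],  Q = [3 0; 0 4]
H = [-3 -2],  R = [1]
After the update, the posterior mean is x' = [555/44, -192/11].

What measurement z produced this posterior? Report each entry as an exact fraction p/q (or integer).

z = [-3]

x̄ = F·x = [12, -18]
P̄ = F·P·Fᵀ + Q = [23 -30; -30 49]
S = H·P̄·Hᵀ + R = [44]
K = P̄·Hᵀ·S⁻¹ = [-9/44; -2/11]
x' − x̄ = [27/44, 6/11] = K·y
y = (KᵀK)⁻¹·Kᵀ·(x' − x̄) = [-3]
z = y + H·x̄ = [-3] + [0] = [-3]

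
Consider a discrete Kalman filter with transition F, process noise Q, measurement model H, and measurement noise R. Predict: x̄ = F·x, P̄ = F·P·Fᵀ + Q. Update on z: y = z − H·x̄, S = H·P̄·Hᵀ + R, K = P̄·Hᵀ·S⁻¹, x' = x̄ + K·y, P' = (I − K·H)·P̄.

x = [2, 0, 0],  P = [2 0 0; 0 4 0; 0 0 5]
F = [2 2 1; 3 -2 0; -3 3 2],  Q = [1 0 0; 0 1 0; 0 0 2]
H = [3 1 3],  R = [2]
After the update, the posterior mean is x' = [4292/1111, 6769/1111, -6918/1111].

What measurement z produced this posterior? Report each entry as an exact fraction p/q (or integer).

z = [-1]

x̄ = F·x = [4, 6, -6]
P̄ = F·P·Fᵀ + Q = [30 -4 22; -4 35 -42; 22 -42 76]
S = H·P̄·Hᵀ + R = [1111]
K = P̄·Hᵀ·S⁻¹ = [152/1111; -103/1111; 252/1111]
x' − x̄ = [-152/1111, 103/1111, -252/1111] = K·y
y = (KᵀK)⁻¹·Kᵀ·(x' − x̄) = [-1]
z = y + H·x̄ = [-1] + [0] = [-1]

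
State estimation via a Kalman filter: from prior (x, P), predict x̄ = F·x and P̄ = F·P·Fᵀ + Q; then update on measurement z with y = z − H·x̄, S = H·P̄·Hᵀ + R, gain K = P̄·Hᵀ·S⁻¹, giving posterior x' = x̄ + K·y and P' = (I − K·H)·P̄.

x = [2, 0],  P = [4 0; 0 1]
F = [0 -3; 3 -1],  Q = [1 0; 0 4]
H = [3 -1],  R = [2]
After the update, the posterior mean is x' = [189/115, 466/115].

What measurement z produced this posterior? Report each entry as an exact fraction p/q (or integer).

z = [1]

x̄ = F·x = [0, 6]
P̄ = F·P·Fᵀ + Q = [10 3; 3 41]
S = H·P̄·Hᵀ + R = [115]
K = P̄·Hᵀ·S⁻¹ = [27/115; -32/115]
x' − x̄ = [189/115, -224/115] = K·y
y = (KᵀK)⁻¹·Kᵀ·(x' − x̄) = [7]
z = y + H·x̄ = [7] + [-6] = [1]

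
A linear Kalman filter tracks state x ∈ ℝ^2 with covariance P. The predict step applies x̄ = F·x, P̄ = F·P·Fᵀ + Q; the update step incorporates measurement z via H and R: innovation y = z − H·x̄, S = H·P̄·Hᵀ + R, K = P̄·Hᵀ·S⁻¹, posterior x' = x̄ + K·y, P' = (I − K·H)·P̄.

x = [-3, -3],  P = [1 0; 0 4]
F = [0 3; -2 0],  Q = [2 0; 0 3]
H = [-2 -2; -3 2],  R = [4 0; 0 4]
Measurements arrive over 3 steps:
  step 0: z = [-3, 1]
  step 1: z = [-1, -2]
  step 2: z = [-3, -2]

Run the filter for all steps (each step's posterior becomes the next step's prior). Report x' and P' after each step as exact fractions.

step 0: x̄ = F·x = [-9, 6]
step 0: P̄ = F·P·Fᵀ + Q = [38 0; 0 7]
step 0: y = z − H·x̄ = [-9, -38]
step 0: S = H·P̄·Hᵀ + R = [184 200; 200 374]
step 0: K = P̄·Hᵀ·S⁻¹ = [-703/3602 -361/1801; -2009/7204 336/1801]
step 0: x' = x̄ + K·y = [1345/3602, 10233/7204]
step 0: P' = (I − K·H)·P̄ = [570/1801 133/1801; 133/1801 1743/3602]
step 1: x̄ = F·x = [30699/7204, -1345/1801]
step 1: P̄ = F·P·Fᵀ + Q = [22891/3602 -798/1801; -798/1801 7683/1801]
step 1: y = z − H·x̄ = [21717/3602, 88449/7204]
step 1: S = H·P̄·Hᵀ + R = [77334/1801 36345/1801; 36345/1801 301043/3602]
step 1: K = P̄·Hᵀ·S⁻¹ = [-527315/2864928 -92765/477488; -45735/173632 15765/86816]
step 1: x' = x̄ + K·y = [731871/954976, -18295/173632]
step 1: P' = (I − K·H)·P̄ = [216781/716232 2841/43408; 2841/43408 40053/86816]
step 2: x̄ = F·x = [-54885/173632, -731871/477488]
step 2: P̄ = F·P·Fᵀ + Q = [534109/86816 -8523/21704; -8523/21704 753955/179058]
step 2: y = z − H·x̄ = [-6396147/954976, 223859/1909952]
step 2: S = H·P̄·Hᵀ + R = [30303733/716232 27625195/1432464; 27625195/1432464 231843637/2864928]
step 2: K = P̄·Hᵀ·S⁻¹ = [-401870437/2185945432 -211998089/1092972716; -1150360921/4371890864 396370983/2185945432]
step 2: x' = x̄ + K·y = [1950937853/2185945432, 1096664721/4371890864]
step 2: P' = (I − K·H)·P̄ = [165173323/546486358 71523791/1092972716; 71523791/1092972716 1007313339/2185945432]

step 0: x' = [1345/3602, 10233/7204], P' = [570/1801 133/1801; 133/1801 1743/3602]
step 1: x' = [731871/954976, -18295/173632], P' = [216781/716232 2841/43408; 2841/43408 40053/86816]
step 2: x' = [1950937853/2185945432, 1096664721/4371890864], P' = [165173323/546486358 71523791/1092972716; 71523791/1092972716 1007313339/2185945432]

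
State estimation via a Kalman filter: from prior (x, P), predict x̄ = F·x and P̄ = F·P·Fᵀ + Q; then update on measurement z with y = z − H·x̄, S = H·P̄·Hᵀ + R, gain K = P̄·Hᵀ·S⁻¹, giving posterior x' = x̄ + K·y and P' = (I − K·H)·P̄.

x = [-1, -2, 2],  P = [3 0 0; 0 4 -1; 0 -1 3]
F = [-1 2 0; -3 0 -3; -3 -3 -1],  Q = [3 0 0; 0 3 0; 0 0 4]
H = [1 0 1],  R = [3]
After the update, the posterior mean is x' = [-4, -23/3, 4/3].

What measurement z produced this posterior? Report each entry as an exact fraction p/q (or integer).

z = [-3]

x̄ = F·x = [-3, -3, 7]
P̄ = F·P·Fᵀ + Q = [22 15 -13; 15 57 27; -13 27 64]
S = H·P̄·Hᵀ + R = [63]
K = P̄·Hᵀ·S⁻¹ = [1/7; 2/3; 17/21]
x' − x̄ = [-1, -14/3, -17/3] = K·y
y = (KᵀK)⁻¹·Kᵀ·(x' − x̄) = [-7]
z = y + H·x̄ = [-7] + [4] = [-3]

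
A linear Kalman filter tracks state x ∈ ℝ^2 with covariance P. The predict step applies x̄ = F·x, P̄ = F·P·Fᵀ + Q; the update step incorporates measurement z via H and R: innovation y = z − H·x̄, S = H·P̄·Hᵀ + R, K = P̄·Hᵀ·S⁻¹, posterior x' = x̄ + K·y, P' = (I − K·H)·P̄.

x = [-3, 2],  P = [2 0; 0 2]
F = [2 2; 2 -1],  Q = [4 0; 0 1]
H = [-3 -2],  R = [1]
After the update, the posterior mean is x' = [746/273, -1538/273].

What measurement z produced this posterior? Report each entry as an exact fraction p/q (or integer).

z = [3]

x̄ = F·x = [-2, -8]
P̄ = F·P·Fᵀ + Q = [20 4; 4 11]
S = H·P̄·Hᵀ + R = [273]
K = P̄·Hᵀ·S⁻¹ = [-68/273; -34/273]
x' − x̄ = [1292/273, 646/273] = K·y
y = (KᵀK)⁻¹·Kᵀ·(x' − x̄) = [-19]
z = y + H·x̄ = [-19] + [22] = [3]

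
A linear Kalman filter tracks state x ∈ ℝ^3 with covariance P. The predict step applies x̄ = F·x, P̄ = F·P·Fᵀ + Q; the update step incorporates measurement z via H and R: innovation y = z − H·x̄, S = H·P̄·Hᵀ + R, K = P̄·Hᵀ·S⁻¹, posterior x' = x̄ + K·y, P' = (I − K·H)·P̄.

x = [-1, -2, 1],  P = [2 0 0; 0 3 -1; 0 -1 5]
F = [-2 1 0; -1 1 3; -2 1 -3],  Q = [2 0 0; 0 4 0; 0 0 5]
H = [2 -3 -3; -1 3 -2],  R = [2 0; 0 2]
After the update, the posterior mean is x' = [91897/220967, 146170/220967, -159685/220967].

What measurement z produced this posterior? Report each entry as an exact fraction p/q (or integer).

x̄ = F·x = [0, 2, -3]
P̄ = F·P·Fᵀ + Q = [13 4 14; 4 48 -38; 14 -38 67]
S = H·P̄·Hᵀ + R = [189 80; 80 1203]
K = P̄·Hᵀ·S⁻¹ = [-31364/220967 -3241/220967; -43746/220967 42584/220967; -50017/220967 -44798/220967]
x' − x̄ = [91897/220967, -295764/220967, 503216/220967] = K·y
y = (KᵀK)⁻¹·Kᵀ·(x' − x̄) = [-2, -9]
z = y + H·x̄ = [-2, -9] + [3, 12] = [1, 3]

z = [1, 3]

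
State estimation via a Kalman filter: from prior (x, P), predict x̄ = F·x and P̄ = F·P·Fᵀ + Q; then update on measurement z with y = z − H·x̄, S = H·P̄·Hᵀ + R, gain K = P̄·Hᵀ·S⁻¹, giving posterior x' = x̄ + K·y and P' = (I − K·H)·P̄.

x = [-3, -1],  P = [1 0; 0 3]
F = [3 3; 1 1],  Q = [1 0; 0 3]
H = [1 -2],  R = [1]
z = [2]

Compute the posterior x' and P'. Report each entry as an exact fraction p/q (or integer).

x̄ = F·x = [-12, -4]
P̄ = F·P·Fᵀ + Q = [37 12; 12 7]
y = z − H·x̄ = [6]
S = H·P̄·Hᵀ + R = [18]
K = P̄·Hᵀ·S⁻¹ = [13/18; -1/9]
x' = x̄ + K·y = [-23/3, -14/3]
P' = (I − K·H)·P̄ = [497/18 121/9; 121/9 61/9]

x' = [-23/3, -14/3]
P' = [497/18 121/9; 121/9 61/9]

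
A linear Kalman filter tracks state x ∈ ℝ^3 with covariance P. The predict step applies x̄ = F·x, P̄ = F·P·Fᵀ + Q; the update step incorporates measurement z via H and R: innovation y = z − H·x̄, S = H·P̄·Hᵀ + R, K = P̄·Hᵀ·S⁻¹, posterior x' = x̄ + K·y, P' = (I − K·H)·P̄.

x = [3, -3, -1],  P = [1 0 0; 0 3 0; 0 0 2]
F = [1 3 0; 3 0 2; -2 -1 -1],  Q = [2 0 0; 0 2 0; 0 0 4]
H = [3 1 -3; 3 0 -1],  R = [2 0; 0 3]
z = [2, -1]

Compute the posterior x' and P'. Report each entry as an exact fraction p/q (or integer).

x' = [-2863/3646, 10081/3646, -2303/3646]
P' = [4281/7292 -397/7292 1125/1823; -397/7292 34245/7292 2268/1823; 1125/1823 2268/1823 2202/1823]

x̄ = F·x = [-6, 7, -2]
P̄ = F·P·Fᵀ + Q = [30 3 -11; 3 19 -10; -11 -10 13]
y = z − H·x̄ = [7, 15]
S = H·P̄·Hᵀ + R = [684 460; 460 352]
K = P̄·Hᵀ·S⁻¹ = [-527/7292 2781/7292; 2919/7292 -3421/7292; -963/3646 391/1823]
x' = x̄ + K·y = [-2863/3646, 10081/3646, -2303/3646]
P' = (I − K·H)·P̄ = [4281/7292 -397/7292 1125/1823; -397/7292 34245/7292 2268/1823; 1125/1823 2268/1823 2202/1823]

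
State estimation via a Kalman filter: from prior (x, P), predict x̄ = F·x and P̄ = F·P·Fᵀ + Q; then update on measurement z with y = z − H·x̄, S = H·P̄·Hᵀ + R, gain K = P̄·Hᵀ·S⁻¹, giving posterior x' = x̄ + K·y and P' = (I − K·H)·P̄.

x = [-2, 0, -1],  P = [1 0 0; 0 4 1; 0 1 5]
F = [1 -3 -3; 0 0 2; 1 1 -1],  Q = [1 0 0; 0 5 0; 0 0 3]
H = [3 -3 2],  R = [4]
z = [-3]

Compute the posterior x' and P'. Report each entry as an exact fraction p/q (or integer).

x' = [-1108/987, -979/987, -1277/987]
P' = [23813/1974 12317/1974 -8203/987; 12317/1974 9749/1974 -2125/987; -8203/987 -2125/987 9175/987]

x̄ = F·x = [1, -2, -1]
P̄ = F·P·Fᵀ + Q = [101 -36 4; -36 25 -8; 4 -8 11]
y = z − H·x̄ = [-10]
S = H·P̄·Hᵀ + R = [1974]
K = P̄·Hᵀ·S⁻¹ = [419/1974; -199/1974; 29/987]
x' = x̄ + K·y = [-1108/987, -979/987, -1277/987]
P' = (I − K·H)·P̄ = [23813/1974 12317/1974 -8203/987; 12317/1974 9749/1974 -2125/987; -8203/987 -2125/987 9175/987]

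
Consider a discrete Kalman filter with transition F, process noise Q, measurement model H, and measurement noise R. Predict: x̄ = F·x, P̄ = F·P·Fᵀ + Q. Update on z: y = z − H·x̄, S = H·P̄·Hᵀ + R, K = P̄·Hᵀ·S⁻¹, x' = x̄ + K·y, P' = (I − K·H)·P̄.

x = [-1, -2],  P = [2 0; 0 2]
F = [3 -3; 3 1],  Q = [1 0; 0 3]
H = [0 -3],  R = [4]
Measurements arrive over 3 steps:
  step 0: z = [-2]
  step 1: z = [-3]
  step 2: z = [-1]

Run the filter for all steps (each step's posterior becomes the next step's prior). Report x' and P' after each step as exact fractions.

step 0: x̄ = F·x = [3, -5]
step 0: P̄ = F·P·Fᵀ + Q = [37 12; 12 23]
step 0: y = z − H·x̄ = [-17]
step 0: S = H·P̄·Hᵀ + R = [211]
step 0: K = P̄·Hᵀ·S⁻¹ = [-36/211; -69/211]
step 0: x' = x̄ + K·y = [1245/211, 118/211]
step 0: P' = (I − K·H)·P̄ = [6511/211 48/211; 48/211 92/211]
step 1: x̄ = F·x = [3381/211, 3853/211]
step 1: P̄ = F·P·Fᵀ + Q = [58774/211 58035/211; 58035/211 59612/211]
step 1: y = z − H·x̄ = [10926/211]
step 1: S = H·P̄·Hᵀ + R = [537352/211]
step 1: K = P̄·Hᵀ·S⁻¹ = [-174105/537352; -44709/134338]
step 1: x' = x̄ + K·y = [-202569/268676, 68990/67169]
step 1: P' = (I − K·H)·P̄ = [6017893/537352 58035/134338; 58035/134338 29806/67169]
step 2: x̄ = F·x = [-1435587/268676, -331747/268676]
step 2: P̄ = F·P·Fᵀ + Q = [52665901/537352 52052853/537352; 52052853/537352 57404381/537352]
step 2: y = z − H·x̄ = [-1263917/268676]
step 2: S = H·P̄·Hᵀ + R = [518788837/537352]
step 2: K = P̄·Hᵀ·S⁻¹ = [-156158559/518788837; -172213143/518788837]
step 2: x' = x̄ + K·y = [-2037379791/518788837, 169559167/518788837]
step 2: P' = (I − K·H)·P̄ = [5465664928/518788837 208211412/518788837; 208211412/518788837 229617524/518788837]

step 0: x' = [1245/211, 118/211], P' = [6511/211 48/211; 48/211 92/211]
step 1: x' = [-202569/268676, 68990/67169], P' = [6017893/537352 58035/134338; 58035/134338 29806/67169]
step 2: x' = [-2037379791/518788837, 169559167/518788837], P' = [5465664928/518788837 208211412/518788837; 208211412/518788837 229617524/518788837]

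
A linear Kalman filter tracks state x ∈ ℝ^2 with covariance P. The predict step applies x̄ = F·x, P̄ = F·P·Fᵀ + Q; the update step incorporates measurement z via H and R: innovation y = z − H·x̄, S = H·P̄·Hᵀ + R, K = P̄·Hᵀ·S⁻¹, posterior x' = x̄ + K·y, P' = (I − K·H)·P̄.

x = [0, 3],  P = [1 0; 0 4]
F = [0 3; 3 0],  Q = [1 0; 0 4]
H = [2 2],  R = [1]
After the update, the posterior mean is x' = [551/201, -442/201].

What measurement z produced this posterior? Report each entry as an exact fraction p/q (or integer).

z = [1]

x̄ = F·x = [9, 0]
P̄ = F·P·Fᵀ + Q = [37 0; 0 13]
S = H·P̄·Hᵀ + R = [201]
K = P̄·Hᵀ·S⁻¹ = [74/201; 26/201]
x' − x̄ = [-1258/201, -442/201] = K·y
y = (KᵀK)⁻¹·Kᵀ·(x' − x̄) = [-17]
z = y + H·x̄ = [-17] + [18] = [1]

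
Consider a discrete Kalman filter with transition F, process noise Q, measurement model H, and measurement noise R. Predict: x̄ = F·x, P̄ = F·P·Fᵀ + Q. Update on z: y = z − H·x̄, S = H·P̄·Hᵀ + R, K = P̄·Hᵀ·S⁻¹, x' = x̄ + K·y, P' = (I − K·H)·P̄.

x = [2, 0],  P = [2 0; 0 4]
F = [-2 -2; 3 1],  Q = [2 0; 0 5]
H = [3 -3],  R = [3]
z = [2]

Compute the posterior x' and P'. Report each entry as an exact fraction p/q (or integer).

x̄ = F·x = [-4, 6]
P̄ = F·P·Fᵀ + Q = [26 -20; -20 27]
y = z − H·x̄ = [32]
S = H·P̄·Hᵀ + R = [840]
K = P̄·Hᵀ·S⁻¹ = [23/140; -47/280]
x' = x̄ + K·y = [44/35, 22/35]
P' = (I − K·H)·P̄ = [233/70 443/140; 443/140 933/280]

x' = [44/35, 22/35]
P' = [233/70 443/140; 443/140 933/280]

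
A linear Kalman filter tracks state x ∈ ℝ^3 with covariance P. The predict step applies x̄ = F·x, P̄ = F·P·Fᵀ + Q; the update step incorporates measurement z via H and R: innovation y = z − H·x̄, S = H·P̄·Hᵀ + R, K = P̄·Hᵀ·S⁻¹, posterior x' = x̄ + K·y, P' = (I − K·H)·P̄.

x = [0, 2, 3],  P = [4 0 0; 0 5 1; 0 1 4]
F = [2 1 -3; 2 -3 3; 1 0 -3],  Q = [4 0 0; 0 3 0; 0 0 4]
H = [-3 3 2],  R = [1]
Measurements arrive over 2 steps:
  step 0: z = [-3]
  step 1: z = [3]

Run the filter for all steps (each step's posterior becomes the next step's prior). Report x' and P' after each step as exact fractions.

step 0: x̄ = F·x = [-7, 3, -9]
step 0: P̄ = F·P·Fᵀ + Q = [55 -23 41; -23 82 -19; 41 -19 44]
step 0: y = z − H·x̄ = [-15]
step 0: S = H·P̄·Hᵀ + R = [1104]
step 0: K = P̄·Hᵀ·S⁻¹ = [-19/138; 277/1104; -1/12]
step 0: x' = x̄ + K·y = [-227/46, -281/368, -31/4]
step 0: P' = (I − K·H)·P̄ = [2351/69 2089/138 85/3; 2089/138 13799/1104 49/12; 85/3 49/12 109/3]
step 1: x̄ = F·x = [4643/368, -11345/368, 1685/92]
step 1: P̄ = F·P·Fᵀ + Q = [64709/368 -88231/368 13159/92; -88231/368 732647/1104 -97295/276; 13159/92 -97295/276 13460/69]
step 1: y = z − H·x̄ = [8897/92]
step 1: S = H·P̄·Hᵀ + R = [462683/69]
step 1: K = P̄·Hᵀ·S⁻¹ = [-20397/142364; 553415/1850732; -75659/462683]
step 1: x' = x̄ + K·y = [-88169/71182, -3537015/1850732, 1157421/462683]
step 1: P' = (I − K·H)·P̄ = [5437265/142364 3382821/71182 -500691/35591; 3382821/71182 118533151/1850732 -11398250/462683; -500691/35591 -11398250/462683 7296071/462683]

step 0: x' = [-227/46, -281/368, -31/4], P' = [2351/69 2089/138 85/3; 2089/138 13799/1104 49/12; 85/3 49/12 109/3]
step 1: x' = [-88169/71182, -3537015/1850732, 1157421/462683], P' = [5437265/142364 3382821/71182 -500691/35591; 3382821/71182 118533151/1850732 -11398250/462683; -500691/35591 -11398250/462683 7296071/462683]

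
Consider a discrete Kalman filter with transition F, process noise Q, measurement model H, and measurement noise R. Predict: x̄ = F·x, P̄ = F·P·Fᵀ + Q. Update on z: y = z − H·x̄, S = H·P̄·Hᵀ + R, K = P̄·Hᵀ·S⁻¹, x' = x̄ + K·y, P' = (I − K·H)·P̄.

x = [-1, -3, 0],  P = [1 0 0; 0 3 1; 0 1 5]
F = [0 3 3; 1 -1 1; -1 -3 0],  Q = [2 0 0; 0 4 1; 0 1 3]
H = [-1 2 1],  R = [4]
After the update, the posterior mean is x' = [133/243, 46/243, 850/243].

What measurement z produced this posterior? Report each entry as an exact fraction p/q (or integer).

x̄ = F·x = [-9, 2, 10]
P̄ = F·P·Fᵀ + Q = [92 6 -36; 6 11 6; -36 6 31]
S = H·P̄·Hᵀ + R = [243]
K = P̄·Hᵀ·S⁻¹ = [-116/243; 22/243; 79/243]
x' − x̄ = [2320/243, -440/243, -1580/243] = K·y
y = (KᵀK)⁻¹·Kᵀ·(x' − x̄) = [-20]
z = y + H·x̄ = [-20] + [23] = [3]

z = [3]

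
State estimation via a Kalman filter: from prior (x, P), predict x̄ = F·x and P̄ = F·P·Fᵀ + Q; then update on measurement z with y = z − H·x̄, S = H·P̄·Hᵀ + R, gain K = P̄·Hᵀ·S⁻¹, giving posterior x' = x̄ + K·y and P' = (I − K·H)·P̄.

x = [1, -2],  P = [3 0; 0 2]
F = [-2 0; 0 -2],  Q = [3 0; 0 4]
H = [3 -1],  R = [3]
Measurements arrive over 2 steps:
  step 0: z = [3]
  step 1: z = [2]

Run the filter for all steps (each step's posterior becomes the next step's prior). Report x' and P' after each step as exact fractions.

step 0: x' = [19/10, 74/25], P' = [3/2 18/5; 18/5 276/25]
step 1: x' = [-181/104, -175/26], P' = [6327/1144 4509/286; 4509/286 6810/143]

step 0: x̄ = F·x = [-2, 4]
step 0: P̄ = F·P·Fᵀ + Q = [15 0; 0 12]
step 0: y = z − H·x̄ = [13]
step 0: S = H·P̄·Hᵀ + R = [150]
step 0: K = P̄·Hᵀ·S⁻¹ = [3/10; -2/25]
step 0: x' = x̄ + K·y = [19/10, 74/25]
step 0: P' = (I − K·H)·P̄ = [3/2 18/5; 18/5 276/25]
step 1: x̄ = F·x = [-19/5, -148/25]
step 1: P̄ = F·P·Fᵀ + Q = [9 72/5; 72/5 1204/25]
step 1: y = z − H·x̄ = [187/25]
step 1: S = H·P̄·Hᵀ + R = [1144/25]
step 1: K = P̄·Hᵀ·S⁻¹ = [315/1144; -31/286]
step 1: x' = x̄ + K·y = [-181/104, -175/26]
step 1: P' = (I − K·H)·P̄ = [6327/1144 4509/286; 4509/286 6810/143]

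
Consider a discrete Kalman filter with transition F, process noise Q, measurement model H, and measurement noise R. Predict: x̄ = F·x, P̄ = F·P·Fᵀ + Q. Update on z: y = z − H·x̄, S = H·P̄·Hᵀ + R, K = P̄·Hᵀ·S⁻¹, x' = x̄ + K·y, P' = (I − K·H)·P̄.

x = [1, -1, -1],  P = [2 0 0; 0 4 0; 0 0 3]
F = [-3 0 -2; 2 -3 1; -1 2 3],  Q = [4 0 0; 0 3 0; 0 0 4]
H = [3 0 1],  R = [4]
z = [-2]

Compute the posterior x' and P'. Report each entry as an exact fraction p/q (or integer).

x̄ = F·x = [-1, 4, -6]
P̄ = F·P·Fᵀ + Q = [34 -18 -12; -18 50 -19; -12 -19 49]
y = z − H·x̄ = [7]
S = H·P̄·Hᵀ + R = [287]
K = P̄·Hᵀ·S⁻¹ = [90/287; -73/287; 13/287]
x' = x̄ + K·y = [49/41, 91/41, -233/41]
P' = (I − K·H)·P̄ = [1658/287 1404/287 -4614/287; 1404/287 9021/287 -4504/287; -4614/287 -4504/287 13894/287]

x' = [49/41, 91/41, -233/41]
P' = [1658/287 1404/287 -4614/287; 1404/287 9021/287 -4504/287; -4614/287 -4504/287 13894/287]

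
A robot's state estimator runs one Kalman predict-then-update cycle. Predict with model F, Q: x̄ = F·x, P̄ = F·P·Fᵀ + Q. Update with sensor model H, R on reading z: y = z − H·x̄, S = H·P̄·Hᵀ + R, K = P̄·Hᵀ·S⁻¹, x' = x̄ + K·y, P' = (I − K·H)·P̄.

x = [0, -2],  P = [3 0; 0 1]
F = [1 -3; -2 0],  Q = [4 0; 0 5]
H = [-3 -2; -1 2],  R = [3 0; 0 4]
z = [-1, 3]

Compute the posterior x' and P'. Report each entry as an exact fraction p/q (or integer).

x' = [-269/800, 2359/2000]
P' = [17/40 -27/100; -27/100 147/250]

x̄ = F·x = [6, 0]
P̄ = F·P·Fᵀ + Q = [16 -6; -6 17]
y = z − H·x̄ = [17, 9]
S = H·P̄·Hᵀ + R = [143 4; 4 112]
K = P̄·Hᵀ·S⁻¹ = [-49/200 -193/800; -61/500 723/2000]
x' = x̄ + K·y = [-269/800, 2359/2000]
P' = (I − K·H)·P̄ = [17/40 -27/100; -27/100 147/250]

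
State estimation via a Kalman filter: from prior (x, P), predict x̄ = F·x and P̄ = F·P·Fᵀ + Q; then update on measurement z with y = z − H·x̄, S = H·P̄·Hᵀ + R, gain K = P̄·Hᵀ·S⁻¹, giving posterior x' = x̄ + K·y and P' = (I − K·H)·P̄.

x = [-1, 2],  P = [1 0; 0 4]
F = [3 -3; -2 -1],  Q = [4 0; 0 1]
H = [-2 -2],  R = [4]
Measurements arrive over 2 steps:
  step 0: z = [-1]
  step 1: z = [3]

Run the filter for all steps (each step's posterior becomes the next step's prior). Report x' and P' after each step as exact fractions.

step 0: x̄ = F·x = [-9, 0]
step 0: P̄ = F·P·Fᵀ + Q = [49 6; 6 9]
step 0: y = z − H·x̄ = [-19]
step 0: S = H·P̄·Hᵀ + R = [284]
step 0: K = P̄·Hᵀ·S⁻¹ = [-55/142; -15/142]
step 0: x' = x̄ + K·y = [-233/142, 285/142]
step 0: P' = (I − K·H)·P̄ = [454/71 -399/71; -399/71 414/71]
step 1: x̄ = F·x = [-777/71, 181/142]
step 1: P̄ = F·P·Fᵀ + Q = [15278/71 -2679/71; -2679/71 705/71]
step 1: y = z − H·x̄ = [-1160/71]
step 1: S = H·P̄·Hᵀ + R = [42784/71]
step 1: K = P̄·Hᵀ·S⁻¹ = [-12599/21392; 141/1528]
step 1: x' = x̄ + K·y = [-3533/2674, -89/382]
step 1: P' = (I − K·H)·P̄ = [65897/10696 -3807/764; -3807/764 1833/382]

step 0: x' = [-233/142, 285/142], P' = [454/71 -399/71; -399/71 414/71]
step 1: x' = [-3533/2674, -89/382], P' = [65897/10696 -3807/764; -3807/764 1833/382]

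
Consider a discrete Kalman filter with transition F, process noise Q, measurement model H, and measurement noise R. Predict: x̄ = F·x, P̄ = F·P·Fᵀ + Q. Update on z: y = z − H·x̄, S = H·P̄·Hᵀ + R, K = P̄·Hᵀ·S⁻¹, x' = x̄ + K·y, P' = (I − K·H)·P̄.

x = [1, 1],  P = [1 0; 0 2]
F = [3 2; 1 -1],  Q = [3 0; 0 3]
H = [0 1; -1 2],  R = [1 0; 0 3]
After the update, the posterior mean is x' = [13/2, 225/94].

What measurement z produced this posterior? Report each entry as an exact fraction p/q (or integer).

x̄ = F·x = [5, 0]
P̄ = F·P·Fᵀ + Q = [20 -1; -1 6]
S = H·P̄·Hᵀ + R = [7 13; 13 51]
K = P̄·Hᵀ·S⁻¹ = [5/4 -3/4; 137/188 13/188]
x' − x̄ = [3/2, 225/94] = K·y
y = (KᵀK)⁻¹·Kᵀ·(x' − x̄) = [3, 3]
z = y + H·x̄ = [3, 3] + [0, -5] = [3, -2]

z = [3, -2]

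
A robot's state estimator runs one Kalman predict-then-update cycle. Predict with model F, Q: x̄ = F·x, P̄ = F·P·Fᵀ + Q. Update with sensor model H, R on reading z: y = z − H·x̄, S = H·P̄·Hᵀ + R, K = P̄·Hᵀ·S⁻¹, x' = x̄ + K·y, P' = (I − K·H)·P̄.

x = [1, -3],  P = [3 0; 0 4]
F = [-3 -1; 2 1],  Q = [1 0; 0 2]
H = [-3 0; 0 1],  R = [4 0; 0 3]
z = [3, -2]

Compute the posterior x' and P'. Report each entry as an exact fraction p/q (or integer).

x̄ = F·x = [0, -1]
P̄ = F·P·Fᵀ + Q = [32 -22; -22 18]
y = z − H·x̄ = [3, -1]
S = H·P̄·Hᵀ + R = [292 66; 66 21]
K = P̄·Hᵀ·S⁻¹ = [-47/148 -11/222; 33/296 75/148]
x' = x̄ + K·y = [-401/444, -347/296]
P' = (I − K·H)·P̄ = [47/111 -11/74; -11/74 225/148]

x' = [-401/444, -347/296]
P' = [47/111 -11/74; -11/74 225/148]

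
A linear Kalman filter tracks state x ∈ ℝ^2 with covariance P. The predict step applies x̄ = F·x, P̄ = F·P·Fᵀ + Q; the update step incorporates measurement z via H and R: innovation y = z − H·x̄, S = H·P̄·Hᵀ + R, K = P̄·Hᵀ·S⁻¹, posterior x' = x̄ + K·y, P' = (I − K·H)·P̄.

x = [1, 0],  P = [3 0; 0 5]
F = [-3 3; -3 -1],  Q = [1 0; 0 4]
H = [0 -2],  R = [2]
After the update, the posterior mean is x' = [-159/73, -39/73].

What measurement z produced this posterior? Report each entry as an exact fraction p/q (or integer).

x̄ = F·x = [-3, -3]
P̄ = F·P·Fᵀ + Q = [73 12; 12 36]
S = H·P̄·Hᵀ + R = [146]
K = P̄·Hᵀ·S⁻¹ = [-12/73; -36/73]
x' − x̄ = [60/73, 180/73] = K·y
y = (KᵀK)⁻¹·Kᵀ·(x' − x̄) = [-5]
z = y + H·x̄ = [-5] + [6] = [1]

z = [1]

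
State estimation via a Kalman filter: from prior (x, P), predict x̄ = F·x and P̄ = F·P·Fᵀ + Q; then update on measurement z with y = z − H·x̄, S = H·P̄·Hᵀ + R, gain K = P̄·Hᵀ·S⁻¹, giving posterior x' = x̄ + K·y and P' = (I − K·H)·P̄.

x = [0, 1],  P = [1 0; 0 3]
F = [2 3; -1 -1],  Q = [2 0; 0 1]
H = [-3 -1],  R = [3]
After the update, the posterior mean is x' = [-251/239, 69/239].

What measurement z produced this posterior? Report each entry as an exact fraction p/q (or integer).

z = [3]

x̄ = F·x = [3, -1]
P̄ = F·P·Fᵀ + Q = [33 -11; -11 5]
S = H·P̄·Hᵀ + R = [239]
K = P̄·Hᵀ·S⁻¹ = [-88/239; 28/239]
x' − x̄ = [-968/239, 308/239] = K·y
y = (KᵀK)⁻¹·Kᵀ·(x' − x̄) = [11]
z = y + H·x̄ = [11] + [-8] = [3]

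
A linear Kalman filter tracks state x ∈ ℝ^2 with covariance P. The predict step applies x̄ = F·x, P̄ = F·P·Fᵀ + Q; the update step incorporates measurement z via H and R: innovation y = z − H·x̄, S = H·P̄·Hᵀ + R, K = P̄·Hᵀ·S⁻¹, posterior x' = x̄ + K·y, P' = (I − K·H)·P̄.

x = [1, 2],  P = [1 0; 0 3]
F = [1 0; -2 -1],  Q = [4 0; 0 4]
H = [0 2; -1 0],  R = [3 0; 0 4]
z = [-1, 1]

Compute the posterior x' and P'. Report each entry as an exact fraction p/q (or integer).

x̄ = F·x = [1, -4]
P̄ = F·P·Fᵀ + Q = [5 -2; -2 11]
y = z − H·x̄ = [7, 2]
S = H·P̄·Hᵀ + R = [47 4; 4 9]
K = P̄·Hᵀ·S⁻¹ = [-16/407 -219/407; 190/407 6/407]
x' = x̄ + K·y = [-13/37, -26/37]
P' = (I − K·H)·P̄ = [876/407 -24/407; -24/407 285/407]

x' = [-13/37, -26/37]
P' = [876/407 -24/407; -24/407 285/407]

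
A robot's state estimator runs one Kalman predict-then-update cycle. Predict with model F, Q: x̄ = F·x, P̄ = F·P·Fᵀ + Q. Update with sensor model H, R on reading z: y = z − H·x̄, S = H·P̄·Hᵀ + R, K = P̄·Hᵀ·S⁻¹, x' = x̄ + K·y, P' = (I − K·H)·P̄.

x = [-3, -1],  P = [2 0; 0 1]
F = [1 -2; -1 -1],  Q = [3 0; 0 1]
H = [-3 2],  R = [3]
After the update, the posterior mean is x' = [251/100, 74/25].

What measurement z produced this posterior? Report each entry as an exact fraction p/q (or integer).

x̄ = F·x = [-1, 4]
P̄ = F·P·Fᵀ + Q = [9 0; 0 4]
S = H·P̄·Hᵀ + R = [100]
K = P̄·Hᵀ·S⁻¹ = [-27/100; 2/25]
x' − x̄ = [351/100, -26/25] = K·y
y = (KᵀK)⁻¹·Kᵀ·(x' − x̄) = [-13]
z = y + H·x̄ = [-13] + [11] = [-2]

z = [-2]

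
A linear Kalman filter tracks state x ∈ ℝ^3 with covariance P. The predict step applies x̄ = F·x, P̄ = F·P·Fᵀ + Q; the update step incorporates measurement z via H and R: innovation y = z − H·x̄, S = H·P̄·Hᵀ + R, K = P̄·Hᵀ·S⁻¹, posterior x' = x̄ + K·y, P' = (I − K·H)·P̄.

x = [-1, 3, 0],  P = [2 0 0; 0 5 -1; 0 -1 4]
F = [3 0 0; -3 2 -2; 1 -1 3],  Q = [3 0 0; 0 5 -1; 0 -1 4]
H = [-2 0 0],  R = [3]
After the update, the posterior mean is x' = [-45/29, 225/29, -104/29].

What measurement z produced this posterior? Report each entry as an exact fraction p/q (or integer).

z = [3]

x̄ = F·x = [-3, 9, -4]
P̄ = F·P·Fᵀ + Q = [21 -18 6; -18 67 -49; 6 -49 53]
S = H·P̄·Hᵀ + R = [87]
K = P̄·Hᵀ·S⁻¹ = [-14/29; 12/29; -4/29]
x' − x̄ = [42/29, -36/29, 12/29] = K·y
y = (KᵀK)⁻¹·Kᵀ·(x' − x̄) = [-3]
z = y + H·x̄ = [-3] + [6] = [3]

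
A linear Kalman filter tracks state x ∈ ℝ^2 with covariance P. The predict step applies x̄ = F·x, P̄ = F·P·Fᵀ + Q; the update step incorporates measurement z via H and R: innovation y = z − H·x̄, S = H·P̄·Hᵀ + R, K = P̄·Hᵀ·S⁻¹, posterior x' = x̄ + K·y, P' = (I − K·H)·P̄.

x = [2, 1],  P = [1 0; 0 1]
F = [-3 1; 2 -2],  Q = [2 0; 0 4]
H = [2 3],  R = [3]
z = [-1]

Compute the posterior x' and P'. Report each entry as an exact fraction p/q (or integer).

x̄ = F·x = [-5, 2]
P̄ = F·P·Fᵀ + Q = [12 -8; -8 12]
y = z − H·x̄ = [3]
S = H·P̄·Hᵀ + R = [63]
K = P̄·Hᵀ·S⁻¹ = [0; 20/63]
x' = x̄ + K·y = [-5, 62/21]
P' = (I − K·H)·P̄ = [12 -8; -8 356/63]

x' = [-5, 62/21]
P' = [12 -8; -8 356/63]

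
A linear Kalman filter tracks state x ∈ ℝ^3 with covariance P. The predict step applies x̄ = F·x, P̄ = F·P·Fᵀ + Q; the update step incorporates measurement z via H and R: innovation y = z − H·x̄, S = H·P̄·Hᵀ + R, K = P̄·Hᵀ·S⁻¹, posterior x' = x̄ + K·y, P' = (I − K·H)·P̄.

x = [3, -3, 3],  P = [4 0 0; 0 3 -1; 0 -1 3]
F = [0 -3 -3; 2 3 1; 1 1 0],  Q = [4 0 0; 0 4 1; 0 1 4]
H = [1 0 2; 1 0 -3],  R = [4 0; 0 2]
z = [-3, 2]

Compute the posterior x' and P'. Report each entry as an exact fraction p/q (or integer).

x' = [-2451/2732, -5005/5464, -2627/2732]
P' = [1131/683 -379/1366 199/683; -379/1366 33283/2732 257/1366; 199/683 257/1366 157/683]

x̄ = F·x = [0, 0, 0]
P̄ = F·P·Fᵀ + Q = [40 -24 -6; -24 44 17; -6 17 11]
y = z − H·x̄ = [-3, 2]
S = H·P̄·Hᵀ + R = [64 -20; -20 177]
K = P̄·Hᵀ·S⁻¹ = [1529/2732 267/683; 135/5464 -575/1366; 513/2732 -136/683]
x' = x̄ + K·y = [-2451/2732, -5005/5464, -2627/2732]
P' = (I − K·H)·P̄ = [1131/683 -379/1366 199/683; -379/1366 33283/2732 257/1366; 199/683 257/1366 157/683]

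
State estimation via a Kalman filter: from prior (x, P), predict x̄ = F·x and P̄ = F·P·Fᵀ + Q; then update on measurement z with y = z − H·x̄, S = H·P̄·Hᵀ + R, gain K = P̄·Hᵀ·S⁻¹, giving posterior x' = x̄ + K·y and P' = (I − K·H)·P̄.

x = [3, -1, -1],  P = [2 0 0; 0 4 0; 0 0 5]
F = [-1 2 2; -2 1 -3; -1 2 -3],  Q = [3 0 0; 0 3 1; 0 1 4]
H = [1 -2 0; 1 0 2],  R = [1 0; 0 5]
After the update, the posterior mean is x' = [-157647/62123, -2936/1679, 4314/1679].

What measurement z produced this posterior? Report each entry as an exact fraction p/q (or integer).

z = [1, 3]

x̄ = F·x = [-7, -4, -2]
P̄ = F·P·Fᵀ + Q = [41 -18 -12; -18 60 58; -12 58 67]
S = H·P̄·Hᵀ + R = [354 -179; -179 266]
K = P̄·Hᵀ·S⁻¹ = [23525/62123 19801/62123; -518/1679 270/1679; -330/1679 548/1679]
x' − x̄ = [277214/62123, 3780/1679, 7672/1679] = K·y
y = (KᵀK)⁻¹·Kᵀ·(x' − x̄) = [0, 14]
z = y + H·x̄ = [0, 14] + [1, -11] = [1, 3]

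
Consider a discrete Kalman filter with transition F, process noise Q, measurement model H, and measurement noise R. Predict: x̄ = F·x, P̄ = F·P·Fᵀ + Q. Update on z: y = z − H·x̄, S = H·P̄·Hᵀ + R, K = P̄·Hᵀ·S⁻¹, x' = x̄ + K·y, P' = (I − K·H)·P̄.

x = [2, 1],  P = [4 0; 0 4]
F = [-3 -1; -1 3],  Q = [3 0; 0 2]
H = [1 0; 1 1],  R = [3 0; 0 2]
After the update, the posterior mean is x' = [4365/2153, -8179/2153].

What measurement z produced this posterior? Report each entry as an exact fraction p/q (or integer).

z = [3, -2]

x̄ = F·x = [-7, 1]
P̄ = F·P·Fᵀ + Q = [43 0; 0 42]
S = H·P̄·Hᵀ + R = [46 43; 43 87]
K = P̄·Hᵀ·S⁻¹ = [1892/2153 129/2153; -1806/2153 1932/2153]
x' − x̄ = [19436/2153, -10332/2153] = K·y
y = (KᵀK)⁻¹·Kᵀ·(x' − x̄) = [10, 4]
z = y + H·x̄ = [10, 4] + [-7, -6] = [3, -2]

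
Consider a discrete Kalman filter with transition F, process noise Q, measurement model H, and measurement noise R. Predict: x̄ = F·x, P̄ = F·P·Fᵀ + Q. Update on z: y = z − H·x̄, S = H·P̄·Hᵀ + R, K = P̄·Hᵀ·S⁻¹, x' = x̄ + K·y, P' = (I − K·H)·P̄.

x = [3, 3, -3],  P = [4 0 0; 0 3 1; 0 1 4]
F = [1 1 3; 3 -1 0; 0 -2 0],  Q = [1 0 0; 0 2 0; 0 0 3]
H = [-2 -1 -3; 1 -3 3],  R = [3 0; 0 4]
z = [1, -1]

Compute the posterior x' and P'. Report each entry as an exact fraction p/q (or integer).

x' = [115853/48523, -25895/48523, -88863/48523]
P' = [1603250/48523 -393508/48523 -925818/48523; -393508/48523 235165/97046 464433/97046; -925818/48523 464433/97046 1089777/97046]

x̄ = F·x = [-3, 6, -6]
P̄ = F·P·Fᵀ + Q = [50 6 -12; 6 41 6; -12 6 15]
y = z − H·x̄ = [-17, 38]
S = H·P̄·Hᵀ + R = [295 62; 62 342]
K = P̄·Hᵀ·S⁻¹ = [-11846/48523 1580/48523; -9072/48523 -24803/97046; -5082/48523 6099/97046]
x' = x̄ + K·y = [115853/48523, -25895/48523, -88863/48523]
P' = (I − K·H)·P̄ = [1603250/48523 -393508/48523 -925818/48523; -393508/48523 235165/97046 464433/97046; -925818/48523 464433/97046 1089777/97046]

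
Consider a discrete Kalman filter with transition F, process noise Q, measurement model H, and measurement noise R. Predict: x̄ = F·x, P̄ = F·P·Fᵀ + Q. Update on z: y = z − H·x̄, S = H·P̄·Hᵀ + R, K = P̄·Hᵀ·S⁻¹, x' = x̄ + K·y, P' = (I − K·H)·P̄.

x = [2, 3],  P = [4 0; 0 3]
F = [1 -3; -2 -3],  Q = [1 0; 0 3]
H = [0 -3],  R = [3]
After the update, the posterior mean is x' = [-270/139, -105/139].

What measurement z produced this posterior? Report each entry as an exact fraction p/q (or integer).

z = [2]

x̄ = F·x = [-7, -13]
P̄ = F·P·Fᵀ + Q = [32 19; 19 46]
S = H·P̄·Hᵀ + R = [417]
K = P̄·Hᵀ·S⁻¹ = [-19/139; -46/139]
x' − x̄ = [703/139, 1702/139] = K·y
y = (KᵀK)⁻¹·Kᵀ·(x' − x̄) = [-37]
z = y + H·x̄ = [-37] + [39] = [2]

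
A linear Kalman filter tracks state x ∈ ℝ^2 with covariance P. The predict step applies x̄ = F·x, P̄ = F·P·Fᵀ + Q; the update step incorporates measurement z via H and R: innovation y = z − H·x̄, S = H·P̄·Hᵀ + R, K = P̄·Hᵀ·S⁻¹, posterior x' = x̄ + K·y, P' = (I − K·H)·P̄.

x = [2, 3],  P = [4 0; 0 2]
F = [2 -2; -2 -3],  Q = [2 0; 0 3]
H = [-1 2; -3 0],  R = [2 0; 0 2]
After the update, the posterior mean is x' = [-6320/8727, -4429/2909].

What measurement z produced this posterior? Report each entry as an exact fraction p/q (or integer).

z = [-2, 2]

x̄ = F·x = [-2, -13]
P̄ = F·P·Fᵀ + Q = [26 -4; -4 37]
S = H·P̄·Hᵀ + R = [192 102; 102 236]
K = P̄·Hᵀ·S⁻¹ = [-17/8727 -959/2909; 1432/2909 -471/2909]
x' − x̄ = [11134/8727, 33388/2909] = K·y
y = (KᵀK)⁻¹·Kᵀ·(x' − x̄) = [22, -4]
z = y + H·x̄ = [22, -4] + [-24, 6] = [-2, 2]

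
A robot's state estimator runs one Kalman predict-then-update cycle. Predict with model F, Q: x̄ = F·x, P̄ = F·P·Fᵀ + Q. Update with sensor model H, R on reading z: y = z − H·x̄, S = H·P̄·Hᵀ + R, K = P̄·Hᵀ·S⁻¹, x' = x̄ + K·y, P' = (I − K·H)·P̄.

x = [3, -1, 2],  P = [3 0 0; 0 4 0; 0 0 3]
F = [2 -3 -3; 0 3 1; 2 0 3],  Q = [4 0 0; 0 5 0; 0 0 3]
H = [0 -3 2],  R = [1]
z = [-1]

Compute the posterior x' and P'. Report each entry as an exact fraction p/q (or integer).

x' = [-1569/457, 2735/457, 3888/457]
P' = [25078/457 -8595/457 -12840/457; -8595/457 7112/457 10611/457; -12840/457 10611/457 15945/457]

x̄ = F·x = [3, -1, 12]
P̄ = F·P·Fᵀ + Q = [79 -45 -15; -45 44 9; -15 9 42]
y = z − H·x̄ = [-28]
S = H·P̄·Hᵀ + R = [457]
K = P̄·Hᵀ·S⁻¹ = [105/457; -114/457; 57/457]
x' = x̄ + K·y = [-1569/457, 2735/457, 3888/457]
P' = (I − K·H)·P̄ = [25078/457 -8595/457 -12840/457; -8595/457 7112/457 10611/457; -12840/457 10611/457 15945/457]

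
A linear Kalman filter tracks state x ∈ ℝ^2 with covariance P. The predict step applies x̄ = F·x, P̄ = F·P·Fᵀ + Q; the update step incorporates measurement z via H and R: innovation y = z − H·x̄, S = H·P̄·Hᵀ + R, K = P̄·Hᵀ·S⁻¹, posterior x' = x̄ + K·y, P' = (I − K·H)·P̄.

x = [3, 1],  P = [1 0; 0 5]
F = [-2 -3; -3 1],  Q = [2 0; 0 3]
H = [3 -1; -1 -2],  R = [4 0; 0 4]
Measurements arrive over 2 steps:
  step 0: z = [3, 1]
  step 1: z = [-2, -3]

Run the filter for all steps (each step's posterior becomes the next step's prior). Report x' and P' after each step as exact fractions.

step 0: x' = [11361/20491, -27114/20491], P' = [8268/20491 1500/20491; 1500/20491 15856/20491]
step 1: x' = [-3451723/46113959, 50535753/46113959], P' = [18154644/46113959 3355636/46113959; 3355636/46113959 33695088/46113959]

step 0: x̄ = F·x = [-9, -8]
step 0: P̄ = F·P·Fᵀ + Q = [51 -9; -9 17]
step 0: y = z − H·x̄ = [22, -24]
step 0: S = H·P̄·Hᵀ + R = [534 -74; -74 87]
step 0: K = P̄·Hᵀ·S⁻¹ = [5826/20491 -2817/20491; -2839/20491 -8303/20491]
step 0: x' = x̄ + K·y = [11361/20491, -27114/20491]
step 0: P' = (I − K·H)·P̄ = [8268/20491 1500/20491; 1500/20491 15856/20491]
step 1: x̄ = F·x = [58620/20491, -61197/20491]
step 1: P̄ = F·P·Fᵀ + Q = [234758/20491 12540/20491; 12540/20491 142741/20491]
step 1: y = z − H·x̄ = [-8969/661, -125247/20491]
step 1: S = H·P̄·Hᵀ + R = [72977/661 -15532/661; -15532/661 937846/20491]
step 1: K = P̄·Hᵀ·S⁻¹ = [12777074/46113959 -6216479/46113959; -5907045/46113959 -17686453/46113959]
step 1: x' = x̄ + K·y = [-3451723/46113959, 50535753/46113959]
step 1: P' = (I − K·H)·P̄ = [18154644/46113959 3355636/46113959; 3355636/46113959 33695088/46113959]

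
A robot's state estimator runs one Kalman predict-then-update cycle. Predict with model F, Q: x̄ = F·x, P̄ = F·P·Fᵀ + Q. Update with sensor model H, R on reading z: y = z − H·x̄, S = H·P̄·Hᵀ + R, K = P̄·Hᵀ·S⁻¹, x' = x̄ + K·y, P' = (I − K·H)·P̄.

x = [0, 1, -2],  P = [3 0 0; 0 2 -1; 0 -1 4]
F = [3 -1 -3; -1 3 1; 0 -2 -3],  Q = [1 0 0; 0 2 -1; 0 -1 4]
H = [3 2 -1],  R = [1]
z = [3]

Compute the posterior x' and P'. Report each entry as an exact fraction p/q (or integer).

x' = [485/327, 277/327, 1018/327]
P' = [6395/327 -6134/327 6802/327; -6134/327 6842/327 -4723/327; 6802/327 -4723/327 10931/327]

x̄ = F·x = [5, 1, 4]
P̄ = F·P·Fᵀ + Q = [60 -17 31; -17 21 -14; 31 -14 36]
y = z − H·x̄ = [-10]
S = H·P̄·Hᵀ + R = [327]
K = P̄·Hᵀ·S⁻¹ = [115/327; 5/327; 29/327]
x' = x̄ + K·y = [485/327, 277/327, 1018/327]
P' = (I − K·H)·P̄ = [6395/327 -6134/327 6802/327; -6134/327 6842/327 -4723/327; 6802/327 -4723/327 10931/327]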